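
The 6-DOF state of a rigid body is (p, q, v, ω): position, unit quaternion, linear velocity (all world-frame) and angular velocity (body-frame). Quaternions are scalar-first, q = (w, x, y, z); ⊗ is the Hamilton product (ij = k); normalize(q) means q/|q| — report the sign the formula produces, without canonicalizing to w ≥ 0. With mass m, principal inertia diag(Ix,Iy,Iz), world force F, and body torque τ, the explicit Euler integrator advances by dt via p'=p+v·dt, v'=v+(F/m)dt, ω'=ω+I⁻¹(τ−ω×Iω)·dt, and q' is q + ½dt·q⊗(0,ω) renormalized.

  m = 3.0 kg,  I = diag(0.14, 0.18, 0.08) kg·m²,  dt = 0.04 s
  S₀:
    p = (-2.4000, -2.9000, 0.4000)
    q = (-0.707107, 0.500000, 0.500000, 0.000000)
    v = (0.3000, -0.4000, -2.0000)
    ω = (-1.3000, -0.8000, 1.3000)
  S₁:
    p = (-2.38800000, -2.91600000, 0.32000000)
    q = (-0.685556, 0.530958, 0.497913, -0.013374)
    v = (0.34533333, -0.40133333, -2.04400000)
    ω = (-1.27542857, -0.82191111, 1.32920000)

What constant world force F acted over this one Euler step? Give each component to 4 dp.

F = (3.4000, -0.1000, -3.3000)

v₁ − v₀ = (0.04533333, -0.00133333, -0.04400000)
applied force F = (3.4000, -0.1000, -3.3000)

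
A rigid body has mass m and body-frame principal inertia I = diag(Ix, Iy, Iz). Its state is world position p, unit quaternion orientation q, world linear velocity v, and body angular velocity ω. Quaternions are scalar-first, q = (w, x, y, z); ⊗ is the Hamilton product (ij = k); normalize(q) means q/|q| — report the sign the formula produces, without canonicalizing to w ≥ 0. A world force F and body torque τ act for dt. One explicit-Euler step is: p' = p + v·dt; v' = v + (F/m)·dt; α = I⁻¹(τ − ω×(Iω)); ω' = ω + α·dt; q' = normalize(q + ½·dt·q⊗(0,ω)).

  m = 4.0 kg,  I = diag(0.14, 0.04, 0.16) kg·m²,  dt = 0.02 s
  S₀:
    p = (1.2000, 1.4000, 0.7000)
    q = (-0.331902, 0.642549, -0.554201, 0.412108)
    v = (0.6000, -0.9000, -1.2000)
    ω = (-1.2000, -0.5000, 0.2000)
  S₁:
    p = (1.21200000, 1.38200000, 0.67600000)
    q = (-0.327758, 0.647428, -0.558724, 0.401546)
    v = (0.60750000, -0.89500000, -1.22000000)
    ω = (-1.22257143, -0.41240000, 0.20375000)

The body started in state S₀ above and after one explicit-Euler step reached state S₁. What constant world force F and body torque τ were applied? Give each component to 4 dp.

rate change Δω = (-0.02257143, 0.08760000, 0.00375000)
precession coupling = (-0.0120, 0.0048, -0.0600)
τ = I·(Δω/dt) + ω₀×(Iω₀) = (-0.1700, 0.1800, -0.0300)
Δv = v₁−v₀ = (0.00750000, 0.00500000, -0.02000000)
m·(v₁−v₀)/dt = (1.5000, 1.0000, -4.0000)

F = (1.5000, 1.0000, -4.0000)
τ = (-0.1700, 0.1800, -0.0300)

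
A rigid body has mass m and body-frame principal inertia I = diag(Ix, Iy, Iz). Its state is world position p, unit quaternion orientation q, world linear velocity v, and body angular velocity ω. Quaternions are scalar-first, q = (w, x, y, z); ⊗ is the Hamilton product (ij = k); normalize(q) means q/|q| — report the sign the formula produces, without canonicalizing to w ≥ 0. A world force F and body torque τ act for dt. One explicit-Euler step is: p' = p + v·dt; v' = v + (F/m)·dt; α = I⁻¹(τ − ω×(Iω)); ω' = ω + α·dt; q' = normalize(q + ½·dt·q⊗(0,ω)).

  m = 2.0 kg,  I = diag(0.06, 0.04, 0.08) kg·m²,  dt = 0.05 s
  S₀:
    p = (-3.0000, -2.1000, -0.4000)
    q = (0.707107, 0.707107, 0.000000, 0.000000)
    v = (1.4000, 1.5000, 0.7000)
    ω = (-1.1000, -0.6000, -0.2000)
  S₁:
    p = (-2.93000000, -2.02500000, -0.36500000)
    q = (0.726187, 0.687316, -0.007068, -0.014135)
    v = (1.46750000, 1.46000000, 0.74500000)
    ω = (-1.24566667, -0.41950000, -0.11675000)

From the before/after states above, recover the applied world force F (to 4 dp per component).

F = (2.7000, -1.6000, 1.8000)

velocity change Δv = (0.06750000, -0.04000000, 0.04500000)
m·(v₁−v₀)/dt = (2.7000, -1.6000, 1.8000)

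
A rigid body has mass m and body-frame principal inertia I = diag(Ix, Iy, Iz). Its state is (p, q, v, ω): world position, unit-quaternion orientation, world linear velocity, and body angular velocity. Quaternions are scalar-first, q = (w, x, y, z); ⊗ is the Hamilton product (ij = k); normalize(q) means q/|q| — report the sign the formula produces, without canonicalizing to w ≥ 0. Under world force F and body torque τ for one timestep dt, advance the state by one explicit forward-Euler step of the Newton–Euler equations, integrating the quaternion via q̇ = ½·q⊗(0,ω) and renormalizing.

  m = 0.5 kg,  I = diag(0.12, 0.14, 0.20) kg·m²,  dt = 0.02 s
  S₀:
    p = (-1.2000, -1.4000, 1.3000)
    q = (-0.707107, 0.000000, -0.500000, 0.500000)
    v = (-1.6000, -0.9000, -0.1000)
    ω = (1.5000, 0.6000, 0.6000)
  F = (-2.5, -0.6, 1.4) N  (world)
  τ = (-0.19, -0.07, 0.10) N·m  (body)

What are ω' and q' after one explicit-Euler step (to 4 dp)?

ω' = (1.4647, 0.6003, 0.6082)
q' = (-0.7070, -0.0166, -0.4967, 0.5032)

gyro term ω×Iω = (0.0216, -0.0720, 0.0180)
α = I⁻¹(τ − ω×Iω) = (-1.7633, 0.0143, 0.4100)
new body rate ω' = (1.4647, 0.6003, 0.6082)
q⊗(0,ω) = (0.0000000, -1.6606605, 0.3257358, 0.3257358)
q' = normalize(q + ½dt·q⊗(0,ω)) = (-0.7070, -0.0166, -0.4967, 0.5032)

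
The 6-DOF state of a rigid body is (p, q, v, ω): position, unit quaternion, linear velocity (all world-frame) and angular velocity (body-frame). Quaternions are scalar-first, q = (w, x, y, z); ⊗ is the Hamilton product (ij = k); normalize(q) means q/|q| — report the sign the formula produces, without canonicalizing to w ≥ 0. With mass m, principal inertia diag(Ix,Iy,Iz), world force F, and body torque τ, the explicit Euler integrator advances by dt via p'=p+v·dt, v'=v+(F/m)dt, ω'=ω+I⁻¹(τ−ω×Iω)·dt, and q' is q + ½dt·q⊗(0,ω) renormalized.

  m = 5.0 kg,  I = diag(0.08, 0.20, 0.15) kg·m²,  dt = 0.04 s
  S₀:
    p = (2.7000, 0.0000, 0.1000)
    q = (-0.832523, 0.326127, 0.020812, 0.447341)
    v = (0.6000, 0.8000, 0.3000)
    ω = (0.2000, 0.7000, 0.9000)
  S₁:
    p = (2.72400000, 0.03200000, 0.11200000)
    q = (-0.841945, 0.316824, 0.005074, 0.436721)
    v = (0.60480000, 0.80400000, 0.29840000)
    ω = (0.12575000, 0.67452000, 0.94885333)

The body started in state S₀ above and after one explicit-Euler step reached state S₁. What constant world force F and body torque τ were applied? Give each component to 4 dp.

F = (0.6000, 0.5000, -0.2000)
τ = (-0.1800, -0.1400, 0.2000)

v₁ − v₀ = (0.00480000, 0.00400000, -0.00160000)
applied force F = (0.6000, 0.5000, -0.2000)
Δω = ω₁−ω₀ = (-0.07425000, -0.02548000, 0.04885333)
I·α + gyro = (-0.1800, -0.1400, 0.2000)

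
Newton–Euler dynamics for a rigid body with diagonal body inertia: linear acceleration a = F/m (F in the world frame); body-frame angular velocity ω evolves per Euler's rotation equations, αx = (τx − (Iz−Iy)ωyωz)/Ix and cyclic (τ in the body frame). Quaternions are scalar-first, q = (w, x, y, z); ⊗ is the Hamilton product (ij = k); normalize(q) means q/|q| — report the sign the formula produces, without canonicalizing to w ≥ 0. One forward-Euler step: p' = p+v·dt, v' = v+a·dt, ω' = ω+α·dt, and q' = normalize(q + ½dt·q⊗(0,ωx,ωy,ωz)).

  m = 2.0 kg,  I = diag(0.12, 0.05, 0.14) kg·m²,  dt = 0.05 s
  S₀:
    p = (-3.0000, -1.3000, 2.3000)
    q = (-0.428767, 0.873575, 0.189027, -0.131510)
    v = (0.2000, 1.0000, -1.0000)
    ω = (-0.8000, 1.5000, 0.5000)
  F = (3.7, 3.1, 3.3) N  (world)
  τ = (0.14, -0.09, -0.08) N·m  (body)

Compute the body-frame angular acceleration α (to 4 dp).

precession coupling ω×(Iω) = (0.0675, 0.0080, 0.0840)
angular accel α = (0.6042, -1.9600, -1.1714)

α = (0.6042, -1.9600, -1.1714)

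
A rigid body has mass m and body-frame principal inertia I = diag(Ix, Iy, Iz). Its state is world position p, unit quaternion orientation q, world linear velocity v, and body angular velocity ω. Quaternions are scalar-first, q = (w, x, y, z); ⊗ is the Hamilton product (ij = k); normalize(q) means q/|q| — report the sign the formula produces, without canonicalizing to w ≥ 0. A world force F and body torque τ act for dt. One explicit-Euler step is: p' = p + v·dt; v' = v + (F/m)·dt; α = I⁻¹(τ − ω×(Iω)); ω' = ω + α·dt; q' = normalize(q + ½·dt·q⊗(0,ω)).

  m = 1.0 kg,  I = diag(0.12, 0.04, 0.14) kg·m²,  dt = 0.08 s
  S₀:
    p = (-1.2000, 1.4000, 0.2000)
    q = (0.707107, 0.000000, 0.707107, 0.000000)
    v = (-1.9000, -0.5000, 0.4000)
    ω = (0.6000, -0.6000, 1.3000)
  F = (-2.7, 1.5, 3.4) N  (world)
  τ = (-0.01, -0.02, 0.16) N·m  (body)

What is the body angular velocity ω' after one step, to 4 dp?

ω×(Iω) gyroscopic = (-0.0780, -0.0156, 0.0288)
angular accel α = (0.5667, -0.1100, 0.9371)
new body rate ω' = (0.6453, -0.6088, 1.3750)

ω' = (0.6453, -0.6088, 1.3750)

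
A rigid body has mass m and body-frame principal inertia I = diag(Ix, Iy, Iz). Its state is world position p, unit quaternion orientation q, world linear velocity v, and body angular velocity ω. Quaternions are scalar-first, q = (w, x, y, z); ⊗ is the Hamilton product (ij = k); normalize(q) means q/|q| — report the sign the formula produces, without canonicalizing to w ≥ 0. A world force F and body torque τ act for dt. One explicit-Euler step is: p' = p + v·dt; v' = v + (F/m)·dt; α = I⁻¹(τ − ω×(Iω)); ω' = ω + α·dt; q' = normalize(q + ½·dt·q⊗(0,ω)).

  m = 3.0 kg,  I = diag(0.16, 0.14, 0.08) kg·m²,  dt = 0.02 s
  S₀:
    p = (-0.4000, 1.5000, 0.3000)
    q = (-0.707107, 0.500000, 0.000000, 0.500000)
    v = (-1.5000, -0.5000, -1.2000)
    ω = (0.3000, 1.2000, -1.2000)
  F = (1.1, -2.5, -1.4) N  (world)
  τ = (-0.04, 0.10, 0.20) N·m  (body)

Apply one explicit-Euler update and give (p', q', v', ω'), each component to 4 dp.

p' = (-0.4300, 1.4900, 0.2760)
q' = (-0.7025, 0.4918, -0.0010, 0.5144)
v' = (-1.4927, -0.5167, -1.2093)
ω' = (0.2842, 1.2184, -1.1482)

(τ − ω×Iω)/I = (-0.7900, 0.9200, 2.5900)
new body rate ω' = (0.2842, 1.2184, -1.1482)
2q̇ = q⊗(0,ω) = (0.4500000, -0.8121321, -0.0985284, 1.4485284)
updated quaternion q' = (-0.7025, 0.4918, -0.0010, 0.5144)
linear accel F/m = (0.3667, -0.8333, -0.4667)
p' = p + v·dt = (-0.4300, 1.4900, 0.2760)
new velocity v' = (-1.4927, -0.5167, -1.2093)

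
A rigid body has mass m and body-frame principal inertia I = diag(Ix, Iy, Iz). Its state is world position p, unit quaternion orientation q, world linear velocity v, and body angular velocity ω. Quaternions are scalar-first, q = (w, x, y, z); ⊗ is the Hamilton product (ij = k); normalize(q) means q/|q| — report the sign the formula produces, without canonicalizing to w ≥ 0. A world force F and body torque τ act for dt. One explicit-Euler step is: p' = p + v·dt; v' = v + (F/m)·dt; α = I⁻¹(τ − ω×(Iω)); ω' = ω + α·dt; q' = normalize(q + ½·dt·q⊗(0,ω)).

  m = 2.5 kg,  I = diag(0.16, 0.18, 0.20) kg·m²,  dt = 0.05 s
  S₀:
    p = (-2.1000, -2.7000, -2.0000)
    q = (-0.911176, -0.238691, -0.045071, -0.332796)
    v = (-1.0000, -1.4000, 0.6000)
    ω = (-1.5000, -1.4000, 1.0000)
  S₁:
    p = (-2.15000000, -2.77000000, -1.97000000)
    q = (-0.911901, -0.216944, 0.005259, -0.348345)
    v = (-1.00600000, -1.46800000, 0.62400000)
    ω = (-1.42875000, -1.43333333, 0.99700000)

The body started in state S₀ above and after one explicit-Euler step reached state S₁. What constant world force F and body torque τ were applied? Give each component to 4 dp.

F = (-0.3000, -3.4000, 1.2000)
τ = (0.2000, -0.0600, 0.0300)

ω₁ − ω₀ = (0.07125000, -0.03333333, -0.00300000)
applied torque τ = (0.2000, -0.0600, 0.0300)
velocity change Δv = (-0.00600000, -0.06800000, 0.02400000)
applied force F = (-0.3000, -3.4000, 1.2000)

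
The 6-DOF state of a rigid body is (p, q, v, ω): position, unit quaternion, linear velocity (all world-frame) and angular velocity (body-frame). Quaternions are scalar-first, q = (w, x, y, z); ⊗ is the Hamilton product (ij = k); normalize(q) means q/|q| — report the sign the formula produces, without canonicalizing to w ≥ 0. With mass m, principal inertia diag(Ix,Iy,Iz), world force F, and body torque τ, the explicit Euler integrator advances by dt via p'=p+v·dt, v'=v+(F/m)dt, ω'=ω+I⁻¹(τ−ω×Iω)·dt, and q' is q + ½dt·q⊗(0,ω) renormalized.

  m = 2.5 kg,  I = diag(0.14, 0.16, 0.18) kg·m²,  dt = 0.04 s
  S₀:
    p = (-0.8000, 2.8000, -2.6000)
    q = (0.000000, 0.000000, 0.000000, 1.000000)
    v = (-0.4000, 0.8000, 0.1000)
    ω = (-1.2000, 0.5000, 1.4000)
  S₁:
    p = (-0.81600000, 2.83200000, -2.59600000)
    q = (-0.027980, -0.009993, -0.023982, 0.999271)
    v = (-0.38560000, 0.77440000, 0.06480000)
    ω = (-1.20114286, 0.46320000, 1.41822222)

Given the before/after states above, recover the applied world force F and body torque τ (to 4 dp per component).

F = (0.9000, -1.6000, -2.2000)
τ = (0.0100, -0.0800, 0.0700)

velocity change Δv = (0.01440000, -0.02560000, -0.03520000)
applied force F = (0.9000, -1.6000, -2.2000)
ω₁ − ω₀ = (-0.00114286, -0.03680000, 0.01822222)
precession coupling = (0.0140, 0.0672, -0.0120)
I·α + gyro = (0.0100, -0.0800, 0.0700)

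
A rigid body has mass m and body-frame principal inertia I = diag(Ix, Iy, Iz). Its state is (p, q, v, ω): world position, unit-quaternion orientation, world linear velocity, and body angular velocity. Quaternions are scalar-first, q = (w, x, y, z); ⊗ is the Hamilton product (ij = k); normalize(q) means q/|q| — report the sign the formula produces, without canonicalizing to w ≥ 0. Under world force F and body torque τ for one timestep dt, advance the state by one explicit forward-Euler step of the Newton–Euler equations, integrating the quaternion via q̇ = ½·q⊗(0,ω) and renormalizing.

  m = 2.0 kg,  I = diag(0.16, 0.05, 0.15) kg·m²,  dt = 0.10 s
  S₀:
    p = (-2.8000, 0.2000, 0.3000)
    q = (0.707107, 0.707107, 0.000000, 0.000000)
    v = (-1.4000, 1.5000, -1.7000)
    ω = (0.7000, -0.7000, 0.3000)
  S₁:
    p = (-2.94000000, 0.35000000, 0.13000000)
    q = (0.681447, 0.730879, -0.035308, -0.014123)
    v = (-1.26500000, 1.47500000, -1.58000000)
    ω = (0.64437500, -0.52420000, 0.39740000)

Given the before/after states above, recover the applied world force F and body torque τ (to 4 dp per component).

rate change Δω = (-0.05562500, 0.17580000, 0.09740000)
I·α + gyro = (-0.1100, 0.0900, 0.2000)
v₁ − v₀ = (0.13500000, -0.02500000, 0.12000000)
F = m·Δv/dt = (2.7000, -0.5000, 2.4000)

F = (2.7000, -0.5000, 2.4000)
τ = (-0.1100, 0.0900, 0.2000)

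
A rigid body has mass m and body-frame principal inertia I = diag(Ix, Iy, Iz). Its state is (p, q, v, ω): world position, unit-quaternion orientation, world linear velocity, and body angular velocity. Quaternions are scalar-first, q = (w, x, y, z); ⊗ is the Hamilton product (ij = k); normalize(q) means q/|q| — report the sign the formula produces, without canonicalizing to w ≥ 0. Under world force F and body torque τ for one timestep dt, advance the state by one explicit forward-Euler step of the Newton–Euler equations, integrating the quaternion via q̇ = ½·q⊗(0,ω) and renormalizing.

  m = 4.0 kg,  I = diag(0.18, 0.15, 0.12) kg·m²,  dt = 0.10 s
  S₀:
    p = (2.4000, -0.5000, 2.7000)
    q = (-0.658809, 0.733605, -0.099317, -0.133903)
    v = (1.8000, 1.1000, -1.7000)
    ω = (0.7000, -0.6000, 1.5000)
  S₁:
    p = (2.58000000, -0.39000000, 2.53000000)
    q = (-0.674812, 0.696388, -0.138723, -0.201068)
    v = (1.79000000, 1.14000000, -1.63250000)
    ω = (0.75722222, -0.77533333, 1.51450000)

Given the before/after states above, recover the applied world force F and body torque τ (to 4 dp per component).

F = (-0.4000, 1.6000, 2.7000)
τ = (0.1300, -0.2000, 0.0300)

Δω = ω₁−ω₀ = (0.05722222, -0.17533333, 0.01450000)
I·α + gyro = (0.1300, -0.2000, 0.0300)
v₁ − v₀ = (-0.01000000, 0.04000000, 0.06750000)
m·(v₁−v₀)/dt = (-0.4000, 1.6000, 2.7000)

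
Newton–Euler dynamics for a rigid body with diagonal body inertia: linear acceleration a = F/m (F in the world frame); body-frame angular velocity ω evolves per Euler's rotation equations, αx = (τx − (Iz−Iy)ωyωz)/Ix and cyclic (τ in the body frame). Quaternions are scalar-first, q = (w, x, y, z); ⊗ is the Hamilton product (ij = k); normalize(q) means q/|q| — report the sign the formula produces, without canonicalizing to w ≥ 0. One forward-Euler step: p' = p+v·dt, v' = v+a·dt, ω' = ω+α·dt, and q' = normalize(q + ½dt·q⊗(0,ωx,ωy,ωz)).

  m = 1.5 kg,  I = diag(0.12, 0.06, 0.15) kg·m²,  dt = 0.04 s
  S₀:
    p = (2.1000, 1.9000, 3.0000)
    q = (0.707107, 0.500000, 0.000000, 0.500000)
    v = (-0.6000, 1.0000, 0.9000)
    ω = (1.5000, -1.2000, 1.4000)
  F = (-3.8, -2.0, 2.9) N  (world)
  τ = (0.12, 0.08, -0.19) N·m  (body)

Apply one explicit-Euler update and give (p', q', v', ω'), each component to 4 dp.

angular accel α = (2.2600, 2.3833, -1.9867)
ω' = ω + α·dt = (1.5904, -1.1047, 1.3205)
2q̇ = q⊗(0,ω) = (-1.4500000, 1.6606605, -0.7985284, 0.3899498)
q + ½dt·q⊗(0,ω), renormalized = (0.6773, 0.5326, -0.0160, 0.5072)
new position p' = (2.0760, 1.9400, 3.0360)
new velocity v' = (-0.7013, 0.9467, 0.9773)

p' = (2.0760, 1.9400, 3.0360)
q' = (0.6773, 0.5326, -0.0160, 0.5072)
v' = (-0.7013, 0.9467, 0.9773)
ω' = (1.5904, -1.1047, 1.3205)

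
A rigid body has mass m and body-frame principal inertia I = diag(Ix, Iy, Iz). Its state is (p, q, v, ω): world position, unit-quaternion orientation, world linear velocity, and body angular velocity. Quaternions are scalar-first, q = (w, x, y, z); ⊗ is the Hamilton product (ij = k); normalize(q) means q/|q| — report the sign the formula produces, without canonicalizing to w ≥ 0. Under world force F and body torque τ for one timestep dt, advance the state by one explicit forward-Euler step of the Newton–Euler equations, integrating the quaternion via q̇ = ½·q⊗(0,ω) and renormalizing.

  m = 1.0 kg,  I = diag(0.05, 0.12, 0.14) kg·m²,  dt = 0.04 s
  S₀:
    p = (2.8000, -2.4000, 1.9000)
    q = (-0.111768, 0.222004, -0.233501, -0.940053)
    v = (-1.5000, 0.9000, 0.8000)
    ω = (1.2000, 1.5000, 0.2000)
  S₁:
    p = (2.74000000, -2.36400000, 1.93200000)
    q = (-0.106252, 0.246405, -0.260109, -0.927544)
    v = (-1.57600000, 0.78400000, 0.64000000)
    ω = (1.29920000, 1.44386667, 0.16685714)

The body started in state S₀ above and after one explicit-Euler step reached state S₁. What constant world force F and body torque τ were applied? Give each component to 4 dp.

rate change Δω = (0.09920000, -0.05613333, -0.03314286)
ω₀×(Iω₀) = (0.0060, -0.0216, 0.1260)
applied torque τ = (0.1300, -0.1900, 0.0100)
v₁ − v₀ = (-0.07600000, -0.11600000, -0.16000000)
m·(v₁−v₀)/dt = (-1.9000, -2.9000, -4.0000)

F = (-1.9000, -2.9000, -4.0000)
τ = (0.1300, -0.1900, 0.0100)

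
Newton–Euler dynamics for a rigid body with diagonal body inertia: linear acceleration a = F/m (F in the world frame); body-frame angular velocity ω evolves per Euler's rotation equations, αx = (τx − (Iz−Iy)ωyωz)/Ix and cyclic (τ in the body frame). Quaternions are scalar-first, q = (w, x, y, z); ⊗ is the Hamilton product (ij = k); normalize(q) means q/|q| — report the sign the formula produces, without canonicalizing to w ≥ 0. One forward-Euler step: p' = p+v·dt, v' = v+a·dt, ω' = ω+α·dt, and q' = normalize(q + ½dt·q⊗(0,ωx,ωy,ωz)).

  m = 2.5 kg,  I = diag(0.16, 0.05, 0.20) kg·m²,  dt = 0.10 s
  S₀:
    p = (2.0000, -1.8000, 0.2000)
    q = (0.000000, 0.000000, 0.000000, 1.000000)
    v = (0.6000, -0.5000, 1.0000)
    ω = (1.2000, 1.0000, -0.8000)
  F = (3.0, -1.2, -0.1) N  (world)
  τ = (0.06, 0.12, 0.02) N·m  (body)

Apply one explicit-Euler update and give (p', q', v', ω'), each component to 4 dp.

p' = (2.0600, -1.8500, 0.3000)
q' = (0.0398, -0.0498, 0.0598, 0.9962)
v' = (0.7200, -0.5480, 0.9960)
ω' = (1.3125, 1.1632, -0.7240)

precession coupling ω×(Iω) = (-0.1200, 0.0384, -0.1320)
angular accel α = (1.1250, 1.6320, 0.7600)
new body rate ω' = (1.3125, 1.1632, -0.7240)
Hamilton product q⊗(0,ω) = (0.8000000, -1.0000000, 1.2000000, 0.0000000)
q + ½dt·q⊗(0,ω), renormalized = (0.0398, -0.0498, 0.0598, 0.9962)
p + v·dt = (2.0600, -1.8500, 0.3000)
v' = v + a·dt = (0.7200, -0.5480, 0.9960)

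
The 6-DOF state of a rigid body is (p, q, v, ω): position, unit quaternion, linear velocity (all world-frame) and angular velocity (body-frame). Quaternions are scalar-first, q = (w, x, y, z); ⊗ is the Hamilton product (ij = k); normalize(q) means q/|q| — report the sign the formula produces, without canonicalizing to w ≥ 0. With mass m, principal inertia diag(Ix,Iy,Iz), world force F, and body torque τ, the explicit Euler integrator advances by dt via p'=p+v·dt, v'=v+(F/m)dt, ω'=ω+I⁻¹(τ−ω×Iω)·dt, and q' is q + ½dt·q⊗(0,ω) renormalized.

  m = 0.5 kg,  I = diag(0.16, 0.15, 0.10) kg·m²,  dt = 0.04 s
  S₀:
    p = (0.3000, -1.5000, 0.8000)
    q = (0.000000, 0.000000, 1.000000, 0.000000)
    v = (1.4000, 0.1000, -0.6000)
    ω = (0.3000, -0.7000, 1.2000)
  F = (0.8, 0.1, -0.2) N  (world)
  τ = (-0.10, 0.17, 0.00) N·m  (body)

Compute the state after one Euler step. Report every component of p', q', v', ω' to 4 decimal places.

p' = p + v·dt = (0.3560, -1.4960, 0.7760)
new velocity v' = (1.4640, 0.1080, -0.6160)
precession coupling ω×(Iω) = (0.0420, 0.0216, 0.0021)
angular accel α = (-0.8875, 0.9893, -0.0210)
new body rate ω' = (0.2645, -0.6604, 1.1992)
q⊗(0,ω) = (0.7000000, 1.2000000, 0.0000000, -0.3000000)
updated quaternion q' = (0.0140, 0.0240, 0.9996, -0.0060)

p' = (0.3560, -1.4960, 0.7760)
q' = (0.0140, 0.0240, 0.9996, -0.0060)
v' = (1.4640, 0.1080, -0.6160)
ω' = (0.2645, -0.6604, 1.1992)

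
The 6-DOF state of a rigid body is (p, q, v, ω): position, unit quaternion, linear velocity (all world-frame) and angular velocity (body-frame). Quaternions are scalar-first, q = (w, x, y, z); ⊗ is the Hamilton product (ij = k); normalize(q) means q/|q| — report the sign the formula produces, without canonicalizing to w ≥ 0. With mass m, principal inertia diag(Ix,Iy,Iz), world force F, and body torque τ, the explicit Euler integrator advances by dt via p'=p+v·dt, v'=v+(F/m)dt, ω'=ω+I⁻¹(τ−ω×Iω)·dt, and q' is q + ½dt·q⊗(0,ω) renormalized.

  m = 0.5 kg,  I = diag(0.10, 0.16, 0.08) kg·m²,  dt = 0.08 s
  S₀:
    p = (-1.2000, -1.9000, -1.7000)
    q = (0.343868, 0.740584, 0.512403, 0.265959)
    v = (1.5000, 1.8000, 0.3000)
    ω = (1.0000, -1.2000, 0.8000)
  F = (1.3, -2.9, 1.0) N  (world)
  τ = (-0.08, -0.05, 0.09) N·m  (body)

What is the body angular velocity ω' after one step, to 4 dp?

ω' = (0.8746, -1.2330, 0.9620)

α = I⁻¹(τ − ω×Iω) = (-1.5680, -0.4125, 2.0250)
ω + α·dt = (0.8746, -1.2330, 0.9620)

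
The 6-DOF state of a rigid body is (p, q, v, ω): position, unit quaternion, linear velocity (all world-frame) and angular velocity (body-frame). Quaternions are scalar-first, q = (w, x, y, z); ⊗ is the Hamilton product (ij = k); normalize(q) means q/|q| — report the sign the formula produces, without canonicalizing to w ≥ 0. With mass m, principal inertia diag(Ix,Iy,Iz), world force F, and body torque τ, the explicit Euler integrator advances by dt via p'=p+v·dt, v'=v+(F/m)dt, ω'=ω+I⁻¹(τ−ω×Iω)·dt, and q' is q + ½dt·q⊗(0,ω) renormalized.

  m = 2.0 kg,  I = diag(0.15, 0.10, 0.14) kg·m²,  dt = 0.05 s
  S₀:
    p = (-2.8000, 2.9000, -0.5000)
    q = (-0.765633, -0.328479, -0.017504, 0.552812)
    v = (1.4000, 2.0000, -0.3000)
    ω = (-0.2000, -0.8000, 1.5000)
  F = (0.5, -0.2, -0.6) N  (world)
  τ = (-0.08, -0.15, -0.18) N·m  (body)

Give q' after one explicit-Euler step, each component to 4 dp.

q' = (-0.7876, -0.3140, 0.0074, 0.5301)

2q̇ = q⊗(0,ω) = (-0.9089170, 0.5691202, 0.9946625, -0.8891671)
updated quaternion q' = (-0.7876, -0.3140, 0.0074, 0.5301)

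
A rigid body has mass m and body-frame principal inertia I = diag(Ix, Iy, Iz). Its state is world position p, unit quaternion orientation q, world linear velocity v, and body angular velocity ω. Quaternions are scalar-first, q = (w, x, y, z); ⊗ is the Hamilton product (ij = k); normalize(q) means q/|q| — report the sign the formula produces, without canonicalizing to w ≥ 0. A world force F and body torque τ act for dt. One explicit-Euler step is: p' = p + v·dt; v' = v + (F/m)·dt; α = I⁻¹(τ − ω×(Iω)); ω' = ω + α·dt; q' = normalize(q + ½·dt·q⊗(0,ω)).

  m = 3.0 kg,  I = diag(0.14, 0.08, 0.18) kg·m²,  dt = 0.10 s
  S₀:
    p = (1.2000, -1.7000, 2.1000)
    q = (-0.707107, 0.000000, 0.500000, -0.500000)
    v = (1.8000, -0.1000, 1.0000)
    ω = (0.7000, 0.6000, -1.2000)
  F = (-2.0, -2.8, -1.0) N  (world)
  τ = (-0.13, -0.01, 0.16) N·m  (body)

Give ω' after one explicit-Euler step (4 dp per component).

(τ − ω×Iω)/I = (-0.4143, -0.5450, 1.0289)
new body rate ω' = (0.6586, 0.5455, -1.0971)

ω' = (0.6586, 0.5455, -1.0971)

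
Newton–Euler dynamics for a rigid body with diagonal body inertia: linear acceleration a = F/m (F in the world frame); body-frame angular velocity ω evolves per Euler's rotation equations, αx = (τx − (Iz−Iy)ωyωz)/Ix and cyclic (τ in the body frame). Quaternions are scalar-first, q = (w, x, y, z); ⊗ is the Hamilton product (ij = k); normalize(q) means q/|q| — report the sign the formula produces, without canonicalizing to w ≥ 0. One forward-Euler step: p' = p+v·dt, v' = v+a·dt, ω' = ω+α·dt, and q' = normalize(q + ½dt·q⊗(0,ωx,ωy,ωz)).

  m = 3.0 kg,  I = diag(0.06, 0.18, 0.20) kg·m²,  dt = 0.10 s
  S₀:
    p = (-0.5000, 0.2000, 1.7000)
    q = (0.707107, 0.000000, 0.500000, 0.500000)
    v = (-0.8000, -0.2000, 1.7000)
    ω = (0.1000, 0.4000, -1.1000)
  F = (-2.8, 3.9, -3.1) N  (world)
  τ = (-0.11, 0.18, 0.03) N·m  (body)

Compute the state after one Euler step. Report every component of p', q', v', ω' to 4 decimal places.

precession coupling ω×(Iω) = (-0.0088, 0.0154, 0.0048)
(τ − ω×Iω)/I = (-1.6867, 0.9144, 0.1260)
new body rate ω' = (-0.0687, 0.4914, -1.0874)
Hamilton product q⊗(0,ω) = (0.3500000, -0.6792893, 0.3328428, -0.8278177)
q' = normalize(q + ½dt·q⊗(0,ω)) = (0.7234, -0.0339, 0.5158, 0.4578)
linear accel F/m = (-0.9333, 1.3000, -1.0333)
p' = p + v·dt = (-0.5800, 0.1800, 1.8700)
v + (F/m)dt = (-0.8933, -0.0700, 1.5967)

p' = (-0.5800, 0.1800, 1.8700)
q' = (0.7234, -0.0339, 0.5158, 0.4578)
v' = (-0.8933, -0.0700, 1.5967)
ω' = (-0.0687, 0.4914, -1.0874)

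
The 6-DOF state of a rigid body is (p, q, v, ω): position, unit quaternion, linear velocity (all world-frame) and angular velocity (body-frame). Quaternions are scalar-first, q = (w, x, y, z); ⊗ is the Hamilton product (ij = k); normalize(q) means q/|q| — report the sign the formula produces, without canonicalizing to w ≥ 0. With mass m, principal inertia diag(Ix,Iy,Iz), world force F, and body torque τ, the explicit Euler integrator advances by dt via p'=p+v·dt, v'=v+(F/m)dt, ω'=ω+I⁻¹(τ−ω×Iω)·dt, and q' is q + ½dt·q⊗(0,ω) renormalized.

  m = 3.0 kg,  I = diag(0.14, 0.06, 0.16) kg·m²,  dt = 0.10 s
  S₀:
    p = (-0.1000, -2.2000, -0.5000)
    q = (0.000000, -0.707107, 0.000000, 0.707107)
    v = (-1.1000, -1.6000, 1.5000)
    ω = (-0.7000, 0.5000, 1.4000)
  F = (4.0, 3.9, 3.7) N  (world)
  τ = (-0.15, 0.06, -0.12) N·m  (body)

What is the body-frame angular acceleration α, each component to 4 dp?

α = (-1.5714, 0.6733, -0.9250)

ω×(Iω) gyroscopic = (0.0700, 0.0196, 0.0280)
angular accel α = (-1.5714, 0.6733, -0.9250)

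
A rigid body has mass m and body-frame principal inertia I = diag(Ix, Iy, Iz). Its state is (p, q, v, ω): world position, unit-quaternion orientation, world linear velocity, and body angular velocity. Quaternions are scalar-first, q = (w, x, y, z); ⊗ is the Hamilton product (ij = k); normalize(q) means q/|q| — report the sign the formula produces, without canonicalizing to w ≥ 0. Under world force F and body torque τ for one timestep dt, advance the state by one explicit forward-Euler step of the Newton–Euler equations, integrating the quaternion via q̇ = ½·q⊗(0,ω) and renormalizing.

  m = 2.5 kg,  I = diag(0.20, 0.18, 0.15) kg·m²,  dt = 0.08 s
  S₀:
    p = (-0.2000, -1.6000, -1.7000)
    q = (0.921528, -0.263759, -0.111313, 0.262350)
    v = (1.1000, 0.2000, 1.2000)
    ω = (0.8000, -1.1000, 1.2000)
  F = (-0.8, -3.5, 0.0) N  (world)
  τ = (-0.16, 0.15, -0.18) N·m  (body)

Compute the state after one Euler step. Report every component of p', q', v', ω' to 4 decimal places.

gyro term ω×Iω = (0.0396, 0.0480, 0.0176)
(τ − ω×Iω)/I = (-0.9980, 0.5667, -1.3173)
new body rate ω' = (0.7202, -1.0547, 1.0946)
2q̇ = q⊗(0,ω) = (-0.2262571, 0.8922318, -0.4872900, 1.4850189)
q + ½dt·q⊗(0,ω), renormalized = (0.9101, -0.2275, -0.1305, 0.3209)
new position p' = (-0.1120, -1.5840, -1.6040)
new velocity v' = (1.0744, 0.0880, 1.2000)

p' = (-0.1120, -1.5840, -1.6040)
q' = (0.9101, -0.2275, -0.1305, 0.3209)
v' = (1.0744, 0.0880, 1.2000)
ω' = (0.7202, -1.0547, 1.0946)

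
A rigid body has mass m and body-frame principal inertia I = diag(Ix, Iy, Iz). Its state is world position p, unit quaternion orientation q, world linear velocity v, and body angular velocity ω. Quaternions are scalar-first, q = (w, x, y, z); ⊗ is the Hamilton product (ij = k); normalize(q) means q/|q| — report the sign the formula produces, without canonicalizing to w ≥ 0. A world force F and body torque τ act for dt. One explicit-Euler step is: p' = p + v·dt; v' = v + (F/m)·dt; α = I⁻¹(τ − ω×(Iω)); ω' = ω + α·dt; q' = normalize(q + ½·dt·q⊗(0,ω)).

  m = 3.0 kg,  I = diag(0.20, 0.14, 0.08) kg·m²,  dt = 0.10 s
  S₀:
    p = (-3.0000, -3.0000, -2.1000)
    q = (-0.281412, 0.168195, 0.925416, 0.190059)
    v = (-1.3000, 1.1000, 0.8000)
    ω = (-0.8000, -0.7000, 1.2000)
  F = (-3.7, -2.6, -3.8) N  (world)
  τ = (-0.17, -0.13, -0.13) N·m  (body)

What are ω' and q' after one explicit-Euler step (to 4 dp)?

(τ − ω×Iω)/I = (-1.1020, -0.1057, -1.2050)
ω' = ω + α·dt = (-0.9102, -0.7106, 1.0795)
Hamilton product q⊗(0,ω) = (0.5542764, 1.4686701, -0.1568928, 0.2849019)
q' = normalize(q + ½dt·q⊗(0,ω)) = (-0.2529, 0.2409, 0.9146, 0.2037)

ω' = (-0.9102, -0.7106, 1.0795)
q' = (-0.2529, 0.2409, 0.9146, 0.2037)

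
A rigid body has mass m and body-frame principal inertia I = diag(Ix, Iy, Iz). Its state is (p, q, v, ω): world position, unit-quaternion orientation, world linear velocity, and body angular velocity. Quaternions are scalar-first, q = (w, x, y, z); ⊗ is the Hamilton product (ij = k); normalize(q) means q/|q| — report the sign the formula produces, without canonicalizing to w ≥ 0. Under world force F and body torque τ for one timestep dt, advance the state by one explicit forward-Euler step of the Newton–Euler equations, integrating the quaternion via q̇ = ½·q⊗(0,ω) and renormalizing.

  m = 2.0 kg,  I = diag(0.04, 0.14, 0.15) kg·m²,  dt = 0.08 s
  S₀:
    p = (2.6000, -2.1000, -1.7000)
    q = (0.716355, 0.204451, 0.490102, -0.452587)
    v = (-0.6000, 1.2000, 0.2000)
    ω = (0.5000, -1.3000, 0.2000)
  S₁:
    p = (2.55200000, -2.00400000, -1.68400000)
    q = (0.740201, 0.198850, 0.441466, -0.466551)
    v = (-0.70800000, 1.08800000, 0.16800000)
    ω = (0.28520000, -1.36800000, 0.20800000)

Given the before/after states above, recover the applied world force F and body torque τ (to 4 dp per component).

velocity change Δv = (-0.10800000, -0.11200000, -0.03200000)
applied force F = (-2.7000, -2.8000, -0.8000)
Δω = ω₁−ω₀ = (-0.21480000, -0.06800000, 0.00800000)
precession coupling = (-0.0026, -0.0110, -0.0650)
τ = I·(Δω/dt) + ω₀×(Iω₀) = (-0.1100, -0.1300, -0.0500)

F = (-2.7000, -2.8000, -0.8000)
τ = (-0.1100, -0.1300, -0.0500)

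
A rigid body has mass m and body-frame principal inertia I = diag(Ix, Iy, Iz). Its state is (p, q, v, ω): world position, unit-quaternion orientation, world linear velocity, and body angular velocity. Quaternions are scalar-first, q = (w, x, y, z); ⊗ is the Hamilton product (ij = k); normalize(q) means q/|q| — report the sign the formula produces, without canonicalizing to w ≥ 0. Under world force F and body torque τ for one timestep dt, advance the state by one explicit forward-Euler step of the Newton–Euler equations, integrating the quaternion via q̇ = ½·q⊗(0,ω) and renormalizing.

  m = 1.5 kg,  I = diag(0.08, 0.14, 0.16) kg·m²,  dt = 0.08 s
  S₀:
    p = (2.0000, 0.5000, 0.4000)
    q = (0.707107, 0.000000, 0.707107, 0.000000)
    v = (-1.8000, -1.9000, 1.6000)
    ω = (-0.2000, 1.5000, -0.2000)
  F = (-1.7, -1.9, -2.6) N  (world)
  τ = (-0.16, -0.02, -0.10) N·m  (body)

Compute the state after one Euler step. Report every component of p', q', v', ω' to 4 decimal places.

angular accel α = (-1.9250, -0.1200, -0.5125)
ω + α·dt = (-0.3540, 1.4904, -0.2410)
2q̇ = q⊗(0,ω) = (-1.0606605, -0.2828428, 1.0606605, 0.0000000)
updated quaternion q' = (0.6634, -0.0113, 0.7481, 0.0000)
new position p' = (1.8560, 0.3480, 0.5280)
new velocity v' = (-1.8907, -2.0013, 1.4613)

p' = (1.8560, 0.3480, 0.5280)
q' = (0.6634, -0.0113, 0.7481, 0.0000)
v' = (-1.8907, -2.0013, 1.4613)
ω' = (-0.3540, 1.4904, -0.2410)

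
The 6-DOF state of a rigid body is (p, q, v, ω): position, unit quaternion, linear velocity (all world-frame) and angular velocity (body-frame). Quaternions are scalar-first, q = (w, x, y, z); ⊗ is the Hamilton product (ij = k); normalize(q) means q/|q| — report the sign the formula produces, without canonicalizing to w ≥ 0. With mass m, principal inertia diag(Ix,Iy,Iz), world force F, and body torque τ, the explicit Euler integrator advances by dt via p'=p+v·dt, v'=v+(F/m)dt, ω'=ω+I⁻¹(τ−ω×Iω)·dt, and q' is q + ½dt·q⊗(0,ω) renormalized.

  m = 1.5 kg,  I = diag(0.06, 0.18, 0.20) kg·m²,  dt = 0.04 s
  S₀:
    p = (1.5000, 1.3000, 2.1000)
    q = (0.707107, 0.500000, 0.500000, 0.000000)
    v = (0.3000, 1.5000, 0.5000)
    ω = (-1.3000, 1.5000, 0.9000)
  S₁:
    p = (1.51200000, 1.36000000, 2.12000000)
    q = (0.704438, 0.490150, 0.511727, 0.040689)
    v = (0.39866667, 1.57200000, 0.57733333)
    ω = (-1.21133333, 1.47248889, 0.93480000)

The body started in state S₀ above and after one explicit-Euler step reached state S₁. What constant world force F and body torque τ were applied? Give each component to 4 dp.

v₁ − v₀ = (0.09866667, 0.07200000, 0.07733333)
applied force F = (3.7000, 2.7000, 2.9000)
Δω = ω₁−ω₀ = (0.08866667, -0.02751111, 0.03480000)
applied torque τ = (0.1600, 0.0400, -0.0600)

F = (3.7000, 2.7000, 2.9000)
τ = (0.1600, 0.0400, -0.0600)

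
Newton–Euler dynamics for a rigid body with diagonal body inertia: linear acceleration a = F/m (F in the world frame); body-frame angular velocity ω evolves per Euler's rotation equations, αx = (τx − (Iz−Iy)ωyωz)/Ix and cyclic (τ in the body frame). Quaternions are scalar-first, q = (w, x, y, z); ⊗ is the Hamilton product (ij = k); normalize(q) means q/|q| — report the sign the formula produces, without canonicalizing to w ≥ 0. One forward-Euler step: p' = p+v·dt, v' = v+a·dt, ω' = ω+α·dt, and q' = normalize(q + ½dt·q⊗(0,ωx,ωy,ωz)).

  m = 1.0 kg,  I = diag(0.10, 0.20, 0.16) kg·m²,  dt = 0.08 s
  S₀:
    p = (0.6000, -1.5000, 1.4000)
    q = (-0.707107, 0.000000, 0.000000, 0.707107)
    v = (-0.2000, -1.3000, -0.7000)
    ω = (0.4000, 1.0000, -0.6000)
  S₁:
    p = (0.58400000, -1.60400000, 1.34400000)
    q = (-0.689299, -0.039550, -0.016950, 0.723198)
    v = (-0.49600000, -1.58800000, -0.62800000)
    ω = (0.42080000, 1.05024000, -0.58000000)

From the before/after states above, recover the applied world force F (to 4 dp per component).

v₁ − v₀ = (-0.29600000, -0.28800000, 0.07200000)
F = m·Δv/dt = (-3.7000, -3.6000, 0.9000)

F = (-3.7000, -3.6000, 0.9000)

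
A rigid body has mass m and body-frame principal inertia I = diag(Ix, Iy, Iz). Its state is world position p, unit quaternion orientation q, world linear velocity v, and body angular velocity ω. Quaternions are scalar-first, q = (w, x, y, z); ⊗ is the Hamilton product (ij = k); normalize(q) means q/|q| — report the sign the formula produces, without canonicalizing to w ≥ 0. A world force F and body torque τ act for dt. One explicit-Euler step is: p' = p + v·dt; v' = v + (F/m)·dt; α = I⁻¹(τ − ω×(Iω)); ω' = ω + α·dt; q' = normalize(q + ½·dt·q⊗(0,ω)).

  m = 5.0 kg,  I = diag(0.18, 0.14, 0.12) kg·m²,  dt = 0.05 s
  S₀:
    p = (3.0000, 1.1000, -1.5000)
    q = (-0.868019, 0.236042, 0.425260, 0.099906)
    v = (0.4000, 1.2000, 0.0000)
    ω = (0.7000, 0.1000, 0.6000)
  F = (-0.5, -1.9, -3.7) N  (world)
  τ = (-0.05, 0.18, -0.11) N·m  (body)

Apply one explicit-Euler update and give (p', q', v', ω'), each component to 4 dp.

p + v·dt = (3.0200, 1.1600, -1.5000)
v + (F/m)dt = (0.3950, 1.1810, -0.0370)
angular accel α = (-0.2711, 1.1057, -0.8933)
ω' = ω + α·dt = (0.6864, 0.1553, 0.5553)
Hamilton product q⊗(0,ω) = (-0.2676990, -0.3624479, -0.1584929, -0.7948892)
q + ½dt·q⊗(0,ω), renormalized = (-0.8745, 0.2269, 0.4212, 0.0800)

p' = (3.0200, 1.1600, -1.5000)
q' = (-0.8745, 0.2269, 0.4212, 0.0800)
v' = (0.3950, 1.1810, -0.0370)
ω' = (0.6864, 0.1553, 0.5553)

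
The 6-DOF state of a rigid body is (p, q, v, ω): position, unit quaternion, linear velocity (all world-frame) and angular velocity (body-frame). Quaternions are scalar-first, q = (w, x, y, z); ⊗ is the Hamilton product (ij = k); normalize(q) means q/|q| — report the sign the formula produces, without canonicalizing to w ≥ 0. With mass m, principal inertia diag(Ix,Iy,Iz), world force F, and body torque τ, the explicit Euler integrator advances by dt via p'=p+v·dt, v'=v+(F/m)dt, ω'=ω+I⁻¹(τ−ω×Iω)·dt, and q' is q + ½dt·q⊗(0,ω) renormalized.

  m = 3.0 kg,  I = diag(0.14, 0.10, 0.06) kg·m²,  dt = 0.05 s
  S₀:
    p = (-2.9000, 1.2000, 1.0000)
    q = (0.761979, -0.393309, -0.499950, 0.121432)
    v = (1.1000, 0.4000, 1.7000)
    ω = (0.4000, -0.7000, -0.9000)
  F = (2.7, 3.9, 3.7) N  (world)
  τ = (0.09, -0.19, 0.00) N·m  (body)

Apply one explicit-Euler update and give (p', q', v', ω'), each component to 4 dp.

p' = (-2.8450, 1.2200, 1.0850)
q' = (0.7595, -0.3721, -0.5207, 0.1161)
v' = (1.1450, 0.4650, 1.7617)
ω' = (0.4411, -0.7806, -0.9093)

a = (0.9000, 1.3000, 1.2333)
new position p' = (-2.8450, 1.2200, 1.0850)
v + (F/m)dt = (1.1450, 0.4650, 1.7617)
gyro term ω×Iω = (-0.0252, -0.0288, 0.0112)
α = I⁻¹(τ − ω×Iω) = (0.8229, -1.6120, -0.1867)
new body rate ω' = (0.4411, -0.7806, -0.9093)
Hamilton product q⊗(0,ω) = (-0.0833526, 0.8397490, -0.8387906, -0.2104848)
q + ½dt·q⊗(0,ω), renormalized = (0.7595, -0.3721, -0.5207, 0.1161)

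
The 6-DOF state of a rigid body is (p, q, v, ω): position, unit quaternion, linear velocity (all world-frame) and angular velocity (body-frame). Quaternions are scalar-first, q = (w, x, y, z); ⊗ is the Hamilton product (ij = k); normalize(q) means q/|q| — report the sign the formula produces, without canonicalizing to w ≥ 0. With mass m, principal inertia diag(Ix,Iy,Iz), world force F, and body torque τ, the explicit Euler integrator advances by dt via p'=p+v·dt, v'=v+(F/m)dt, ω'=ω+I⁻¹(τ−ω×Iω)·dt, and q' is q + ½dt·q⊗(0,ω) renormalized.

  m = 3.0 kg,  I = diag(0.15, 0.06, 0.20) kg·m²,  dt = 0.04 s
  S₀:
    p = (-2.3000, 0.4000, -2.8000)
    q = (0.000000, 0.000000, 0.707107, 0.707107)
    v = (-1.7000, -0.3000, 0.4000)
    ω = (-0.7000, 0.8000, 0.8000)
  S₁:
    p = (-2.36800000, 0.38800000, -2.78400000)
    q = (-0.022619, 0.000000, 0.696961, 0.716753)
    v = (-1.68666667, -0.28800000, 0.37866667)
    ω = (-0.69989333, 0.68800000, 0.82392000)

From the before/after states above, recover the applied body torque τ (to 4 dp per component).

τ = (0.0900, -0.1400, 0.1700)

Δω = ω₁−ω₀ = (0.00010667, -0.11200000, 0.02392000)
I·α + gyro = (0.0900, -0.1400, 0.1700)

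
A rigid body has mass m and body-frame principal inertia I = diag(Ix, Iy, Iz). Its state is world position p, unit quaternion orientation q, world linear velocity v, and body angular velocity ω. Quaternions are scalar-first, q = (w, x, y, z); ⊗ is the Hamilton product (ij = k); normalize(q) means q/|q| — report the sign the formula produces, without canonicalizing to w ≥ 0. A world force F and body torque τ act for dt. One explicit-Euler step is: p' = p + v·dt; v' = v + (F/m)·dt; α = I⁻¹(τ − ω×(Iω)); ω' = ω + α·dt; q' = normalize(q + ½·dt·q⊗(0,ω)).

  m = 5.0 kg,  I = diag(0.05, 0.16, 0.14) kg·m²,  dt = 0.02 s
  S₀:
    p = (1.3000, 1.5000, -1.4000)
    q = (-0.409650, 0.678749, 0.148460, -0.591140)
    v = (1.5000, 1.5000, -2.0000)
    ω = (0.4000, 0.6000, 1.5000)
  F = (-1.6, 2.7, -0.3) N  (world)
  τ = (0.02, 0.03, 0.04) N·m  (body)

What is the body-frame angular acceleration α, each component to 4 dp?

α = (0.7600, 0.5250, 0.0971)

precession coupling ω×(Iω) = (-0.0180, -0.0540, 0.0264)
α = I⁻¹(τ − ω×Iω) = (0.7600, 0.5250, 0.0971)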